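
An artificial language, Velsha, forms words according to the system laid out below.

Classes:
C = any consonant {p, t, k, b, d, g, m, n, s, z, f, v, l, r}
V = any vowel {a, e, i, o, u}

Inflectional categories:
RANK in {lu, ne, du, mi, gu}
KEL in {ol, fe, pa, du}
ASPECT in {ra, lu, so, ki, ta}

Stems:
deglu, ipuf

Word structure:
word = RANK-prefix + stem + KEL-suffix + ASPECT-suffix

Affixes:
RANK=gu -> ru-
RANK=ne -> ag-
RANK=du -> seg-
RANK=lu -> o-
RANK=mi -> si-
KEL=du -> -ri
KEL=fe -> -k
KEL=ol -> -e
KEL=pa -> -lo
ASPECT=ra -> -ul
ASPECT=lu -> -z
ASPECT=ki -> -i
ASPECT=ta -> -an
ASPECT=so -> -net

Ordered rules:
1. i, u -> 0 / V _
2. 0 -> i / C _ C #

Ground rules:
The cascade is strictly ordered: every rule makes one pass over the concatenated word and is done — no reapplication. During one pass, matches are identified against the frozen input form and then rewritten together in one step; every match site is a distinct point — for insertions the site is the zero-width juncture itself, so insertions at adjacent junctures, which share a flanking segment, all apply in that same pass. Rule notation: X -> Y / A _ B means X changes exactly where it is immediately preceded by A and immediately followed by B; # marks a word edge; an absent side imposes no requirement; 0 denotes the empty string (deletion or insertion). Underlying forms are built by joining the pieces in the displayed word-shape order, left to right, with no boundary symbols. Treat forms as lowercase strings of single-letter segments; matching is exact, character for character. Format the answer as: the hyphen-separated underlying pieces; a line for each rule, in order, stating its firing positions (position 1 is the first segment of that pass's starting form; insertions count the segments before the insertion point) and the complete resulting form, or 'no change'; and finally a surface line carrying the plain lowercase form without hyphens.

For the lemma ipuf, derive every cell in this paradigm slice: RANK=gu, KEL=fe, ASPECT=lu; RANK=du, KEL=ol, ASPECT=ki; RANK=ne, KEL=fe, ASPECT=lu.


cell RANK=gu, KEL=fe, ASPECT=lu:
underlying: ru-ipuf-k-z
1. i, u -> 0 / V _: fires at position(s) 3: rupufkz
2. 0 -> i / C _ C #: inserts after position(s) 6: rupufkiz
surface: rupufkiz

cell RANK=du, KEL=ol, ASPECT=ki:
underlying: seg-ipuf-e-i
1. i, u -> 0 / V _: fires at position(s) 9: segipufe
2. 0 -> i / C _ C #: no change
surface: segipufe

cell RANK=ne, KEL=fe, ASPECT=lu:
underlying: ag-ipuf-k-z
1. i, u -> 0 / V _: no change
2. 0 -> i / C _ C #: inserts after position(s) 7: agipufkiz
surface: agipufkiz


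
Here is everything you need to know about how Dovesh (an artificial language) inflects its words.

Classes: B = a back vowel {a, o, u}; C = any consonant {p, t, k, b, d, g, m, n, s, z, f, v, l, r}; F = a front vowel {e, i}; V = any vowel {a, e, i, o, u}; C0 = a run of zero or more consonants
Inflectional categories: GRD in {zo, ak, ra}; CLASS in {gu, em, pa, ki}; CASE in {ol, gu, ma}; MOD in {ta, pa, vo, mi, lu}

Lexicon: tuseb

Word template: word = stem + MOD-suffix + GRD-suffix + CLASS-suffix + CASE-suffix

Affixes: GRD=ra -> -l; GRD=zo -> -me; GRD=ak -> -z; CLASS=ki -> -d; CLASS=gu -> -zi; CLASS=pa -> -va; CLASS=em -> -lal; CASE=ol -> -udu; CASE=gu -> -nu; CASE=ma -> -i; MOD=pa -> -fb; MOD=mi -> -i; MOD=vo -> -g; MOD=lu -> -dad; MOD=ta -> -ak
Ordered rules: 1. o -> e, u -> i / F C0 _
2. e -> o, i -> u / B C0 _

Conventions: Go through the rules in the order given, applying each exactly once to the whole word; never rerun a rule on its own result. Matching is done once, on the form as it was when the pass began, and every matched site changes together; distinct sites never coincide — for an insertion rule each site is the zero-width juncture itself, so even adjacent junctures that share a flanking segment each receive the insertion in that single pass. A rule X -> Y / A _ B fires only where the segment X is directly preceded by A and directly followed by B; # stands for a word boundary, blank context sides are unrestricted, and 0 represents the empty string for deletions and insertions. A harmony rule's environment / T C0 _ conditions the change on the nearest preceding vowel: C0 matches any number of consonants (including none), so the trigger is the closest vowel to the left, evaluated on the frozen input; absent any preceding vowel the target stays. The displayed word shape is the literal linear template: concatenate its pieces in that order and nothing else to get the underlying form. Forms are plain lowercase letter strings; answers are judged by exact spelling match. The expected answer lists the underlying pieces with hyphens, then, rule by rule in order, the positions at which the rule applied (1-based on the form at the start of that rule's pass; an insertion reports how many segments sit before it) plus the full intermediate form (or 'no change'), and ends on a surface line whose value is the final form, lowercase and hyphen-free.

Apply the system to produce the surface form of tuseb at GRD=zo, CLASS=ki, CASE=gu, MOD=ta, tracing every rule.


underlying: tuseb-ak-me-d-nu
1. o -> e, u -> i / F C0 _: fires at position(s) 12: tusebakmedni
2. e -> o, i -> u / B C0 _: fires at position(s) 4, 9: tusobakmodni
surface: tusobakmodni


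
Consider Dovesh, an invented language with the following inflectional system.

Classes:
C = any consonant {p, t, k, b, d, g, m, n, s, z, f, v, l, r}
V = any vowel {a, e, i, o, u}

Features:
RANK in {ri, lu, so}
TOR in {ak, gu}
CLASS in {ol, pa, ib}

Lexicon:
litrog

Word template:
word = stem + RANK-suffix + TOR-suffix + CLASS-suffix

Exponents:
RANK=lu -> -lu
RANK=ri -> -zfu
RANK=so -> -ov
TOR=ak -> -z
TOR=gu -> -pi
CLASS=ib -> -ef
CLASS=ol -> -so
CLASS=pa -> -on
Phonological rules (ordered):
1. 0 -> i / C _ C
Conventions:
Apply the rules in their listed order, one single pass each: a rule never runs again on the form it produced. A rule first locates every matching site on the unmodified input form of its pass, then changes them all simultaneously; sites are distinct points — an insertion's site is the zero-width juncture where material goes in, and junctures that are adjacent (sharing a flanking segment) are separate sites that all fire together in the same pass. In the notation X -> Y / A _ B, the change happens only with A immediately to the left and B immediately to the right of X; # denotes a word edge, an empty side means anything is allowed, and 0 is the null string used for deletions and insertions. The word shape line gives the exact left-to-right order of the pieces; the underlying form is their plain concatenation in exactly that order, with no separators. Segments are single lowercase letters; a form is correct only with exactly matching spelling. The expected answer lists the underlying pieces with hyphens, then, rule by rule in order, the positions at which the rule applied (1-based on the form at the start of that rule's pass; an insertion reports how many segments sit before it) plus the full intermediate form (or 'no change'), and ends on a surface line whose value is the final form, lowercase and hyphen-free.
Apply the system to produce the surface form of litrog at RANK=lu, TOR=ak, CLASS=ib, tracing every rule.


underlying: litrog-lu-z-ef
1. 0 -> i / C _ C: inserts after position(s) 3, 6: litirogiluzef
surface: litirogiluzef


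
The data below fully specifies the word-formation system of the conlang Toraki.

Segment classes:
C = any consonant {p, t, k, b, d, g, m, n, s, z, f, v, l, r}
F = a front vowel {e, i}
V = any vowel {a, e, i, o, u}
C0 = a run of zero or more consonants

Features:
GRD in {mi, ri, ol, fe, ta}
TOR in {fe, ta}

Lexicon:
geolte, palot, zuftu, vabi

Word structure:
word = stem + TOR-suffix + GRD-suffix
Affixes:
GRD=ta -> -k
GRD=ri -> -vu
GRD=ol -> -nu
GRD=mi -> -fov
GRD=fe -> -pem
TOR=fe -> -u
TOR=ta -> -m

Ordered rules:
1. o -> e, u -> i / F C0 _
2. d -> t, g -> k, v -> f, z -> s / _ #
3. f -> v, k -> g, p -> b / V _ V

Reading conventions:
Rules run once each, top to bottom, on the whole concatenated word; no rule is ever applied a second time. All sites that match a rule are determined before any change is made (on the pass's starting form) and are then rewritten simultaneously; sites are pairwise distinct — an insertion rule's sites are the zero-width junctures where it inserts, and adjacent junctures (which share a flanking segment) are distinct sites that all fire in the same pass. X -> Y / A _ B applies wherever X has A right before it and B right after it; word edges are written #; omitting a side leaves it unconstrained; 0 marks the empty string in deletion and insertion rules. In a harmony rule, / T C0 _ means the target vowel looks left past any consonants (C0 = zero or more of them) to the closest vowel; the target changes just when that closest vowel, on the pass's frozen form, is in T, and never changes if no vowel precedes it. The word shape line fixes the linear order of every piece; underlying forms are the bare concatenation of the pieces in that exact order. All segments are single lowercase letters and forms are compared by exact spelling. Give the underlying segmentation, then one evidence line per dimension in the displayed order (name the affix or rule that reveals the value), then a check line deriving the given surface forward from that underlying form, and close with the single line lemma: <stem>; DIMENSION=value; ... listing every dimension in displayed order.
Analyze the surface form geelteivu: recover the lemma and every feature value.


underlying: geolte-u-vu
GRD=ri - signalled by the affix -vu
TOR=fe - signalled by the affix -u
check: geolteuvu -> geelteivu -> geelteivu -> geelteivu
lemma: geolte; GRD=ri; TOR=fe


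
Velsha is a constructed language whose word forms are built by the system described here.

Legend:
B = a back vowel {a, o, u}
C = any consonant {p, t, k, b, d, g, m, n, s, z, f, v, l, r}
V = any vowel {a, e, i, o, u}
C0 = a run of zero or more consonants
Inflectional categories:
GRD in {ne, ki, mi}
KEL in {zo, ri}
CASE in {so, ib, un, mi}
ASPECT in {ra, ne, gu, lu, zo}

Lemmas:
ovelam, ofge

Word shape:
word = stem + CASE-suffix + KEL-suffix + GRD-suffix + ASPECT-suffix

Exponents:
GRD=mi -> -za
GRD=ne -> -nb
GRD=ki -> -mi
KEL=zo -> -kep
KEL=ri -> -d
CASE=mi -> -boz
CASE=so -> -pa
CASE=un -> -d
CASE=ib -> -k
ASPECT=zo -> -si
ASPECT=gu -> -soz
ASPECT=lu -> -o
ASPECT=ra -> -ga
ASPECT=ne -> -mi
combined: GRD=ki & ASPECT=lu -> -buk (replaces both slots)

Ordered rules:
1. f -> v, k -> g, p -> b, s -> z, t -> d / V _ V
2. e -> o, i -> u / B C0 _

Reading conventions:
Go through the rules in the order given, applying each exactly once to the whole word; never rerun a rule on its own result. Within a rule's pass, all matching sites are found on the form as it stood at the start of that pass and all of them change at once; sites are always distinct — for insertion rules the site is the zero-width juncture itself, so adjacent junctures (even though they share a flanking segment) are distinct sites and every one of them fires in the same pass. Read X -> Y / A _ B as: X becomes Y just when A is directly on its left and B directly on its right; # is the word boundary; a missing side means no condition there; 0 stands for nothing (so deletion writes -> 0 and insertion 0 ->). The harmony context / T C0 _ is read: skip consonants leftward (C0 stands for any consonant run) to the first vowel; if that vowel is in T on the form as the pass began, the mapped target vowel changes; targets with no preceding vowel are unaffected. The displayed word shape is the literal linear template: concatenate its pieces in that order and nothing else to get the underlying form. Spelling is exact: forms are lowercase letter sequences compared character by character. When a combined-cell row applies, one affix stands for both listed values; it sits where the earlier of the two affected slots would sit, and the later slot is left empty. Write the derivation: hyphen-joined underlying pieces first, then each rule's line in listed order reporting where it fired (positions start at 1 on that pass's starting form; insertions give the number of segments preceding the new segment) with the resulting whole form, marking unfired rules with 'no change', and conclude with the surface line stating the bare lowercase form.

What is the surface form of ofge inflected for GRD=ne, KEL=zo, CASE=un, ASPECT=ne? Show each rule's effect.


underlying: ofge-d-kep-nb-mi
1. f -> v, k -> g, p -> b, s -> z, t -> d / V _ V: no change
2. e -> o, i -> u / B C0 _: fires at position(s) 4: ofgodkepnbmi
surface: ofgodkepnbmi


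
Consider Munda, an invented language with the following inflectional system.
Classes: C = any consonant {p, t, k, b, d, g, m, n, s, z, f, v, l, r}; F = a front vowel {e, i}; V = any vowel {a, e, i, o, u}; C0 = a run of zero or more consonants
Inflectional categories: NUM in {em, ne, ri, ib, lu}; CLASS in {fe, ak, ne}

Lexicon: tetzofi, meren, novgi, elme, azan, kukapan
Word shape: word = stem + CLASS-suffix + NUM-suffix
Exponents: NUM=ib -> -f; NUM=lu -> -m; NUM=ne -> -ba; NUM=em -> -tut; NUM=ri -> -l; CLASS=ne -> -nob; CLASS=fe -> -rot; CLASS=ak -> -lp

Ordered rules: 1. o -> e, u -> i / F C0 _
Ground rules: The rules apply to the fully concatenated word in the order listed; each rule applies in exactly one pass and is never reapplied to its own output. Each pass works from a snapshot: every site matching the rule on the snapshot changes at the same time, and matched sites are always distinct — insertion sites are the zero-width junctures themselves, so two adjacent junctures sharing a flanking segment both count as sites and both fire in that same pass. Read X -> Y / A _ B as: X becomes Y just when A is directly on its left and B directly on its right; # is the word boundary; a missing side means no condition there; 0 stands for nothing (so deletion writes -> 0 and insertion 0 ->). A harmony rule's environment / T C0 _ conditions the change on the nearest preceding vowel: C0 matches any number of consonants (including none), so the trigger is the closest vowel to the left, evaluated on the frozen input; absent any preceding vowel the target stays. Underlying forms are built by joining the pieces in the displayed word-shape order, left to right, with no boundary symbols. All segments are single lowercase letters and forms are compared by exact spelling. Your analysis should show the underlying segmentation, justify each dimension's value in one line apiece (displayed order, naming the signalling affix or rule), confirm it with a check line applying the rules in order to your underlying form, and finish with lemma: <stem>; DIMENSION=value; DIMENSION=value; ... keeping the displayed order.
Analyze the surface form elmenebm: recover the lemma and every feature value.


underlying: elme-nob-m
NUM=lu - signalled by the affix -m
CLASS=ne - signalled by the affix -nob
check: elmenobm -> elmenebm
lemma: elme; NUM=lu; CLASS=ne


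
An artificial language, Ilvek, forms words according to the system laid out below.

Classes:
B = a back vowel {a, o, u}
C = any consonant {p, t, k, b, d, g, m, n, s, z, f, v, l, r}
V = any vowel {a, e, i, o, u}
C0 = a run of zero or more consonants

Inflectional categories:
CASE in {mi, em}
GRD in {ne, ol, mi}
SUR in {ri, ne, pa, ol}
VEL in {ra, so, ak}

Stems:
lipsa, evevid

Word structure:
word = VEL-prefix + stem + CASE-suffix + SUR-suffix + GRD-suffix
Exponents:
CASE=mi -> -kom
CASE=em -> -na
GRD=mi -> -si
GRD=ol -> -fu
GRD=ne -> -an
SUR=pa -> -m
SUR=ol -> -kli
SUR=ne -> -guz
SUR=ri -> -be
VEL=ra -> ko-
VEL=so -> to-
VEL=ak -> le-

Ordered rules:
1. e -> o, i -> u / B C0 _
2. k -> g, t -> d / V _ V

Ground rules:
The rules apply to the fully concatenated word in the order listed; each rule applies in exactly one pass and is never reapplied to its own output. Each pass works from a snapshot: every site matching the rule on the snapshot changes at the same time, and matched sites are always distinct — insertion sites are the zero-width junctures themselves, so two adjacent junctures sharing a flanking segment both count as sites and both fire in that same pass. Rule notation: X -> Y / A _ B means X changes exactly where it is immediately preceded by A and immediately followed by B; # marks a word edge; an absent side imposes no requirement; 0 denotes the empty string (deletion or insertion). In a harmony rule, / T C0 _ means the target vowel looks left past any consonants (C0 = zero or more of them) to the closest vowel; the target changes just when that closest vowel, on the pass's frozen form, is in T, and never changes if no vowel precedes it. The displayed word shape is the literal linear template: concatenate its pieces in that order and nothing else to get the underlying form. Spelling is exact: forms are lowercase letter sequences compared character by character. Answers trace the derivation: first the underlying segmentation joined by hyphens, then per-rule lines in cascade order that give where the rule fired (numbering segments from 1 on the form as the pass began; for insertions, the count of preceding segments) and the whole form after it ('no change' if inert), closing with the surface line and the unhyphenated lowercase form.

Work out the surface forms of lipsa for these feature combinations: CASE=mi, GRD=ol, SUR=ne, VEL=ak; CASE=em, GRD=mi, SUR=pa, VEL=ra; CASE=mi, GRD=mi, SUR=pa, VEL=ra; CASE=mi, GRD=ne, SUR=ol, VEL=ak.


cell CASE=mi, GRD=ol, SUR=ne, VEL=ak:
underlying: le-lipsa-kom-guz-fu
1. e -> o, i -> u / B C0 _: no change
2. k -> g, t -> d / V _ V: fires at position(s) 8: lelipsagomguzfu
surface: lelipsagomguzfu

cell CASE=em, GRD=mi, SUR=pa, VEL=ra:
underlying: ko-lipsa-na-m-si
1. e -> o, i -> u / B C0 _: fires at position(s) 4, 12: kolupsanamsu
2. k -> g, t -> d / V _ V: no change
surface: kolupsanamsu

cell CASE=mi, GRD=mi, SUR=pa, VEL=ra:
underlying: ko-lipsa-kom-m-si
1. e -> o, i -> u / B C0 _: fires at position(s) 4, 13: kolupsakommsu
2. k -> g, t -> d / V _ V: fires at position(s) 8: kolupsagommsu
surface: kolupsagommsu

cell CASE=mi, GRD=ne, SUR=ol, VEL=ak:
underlying: le-lipsa-kom-kli-an
1. e -> o, i -> u / B C0 _: fires at position(s) 13: lelipsakomkluan
2. k -> g, t -> d / V _ V: fires at position(s) 8: lelipsagomkluan
surface: lelipsagomkluan


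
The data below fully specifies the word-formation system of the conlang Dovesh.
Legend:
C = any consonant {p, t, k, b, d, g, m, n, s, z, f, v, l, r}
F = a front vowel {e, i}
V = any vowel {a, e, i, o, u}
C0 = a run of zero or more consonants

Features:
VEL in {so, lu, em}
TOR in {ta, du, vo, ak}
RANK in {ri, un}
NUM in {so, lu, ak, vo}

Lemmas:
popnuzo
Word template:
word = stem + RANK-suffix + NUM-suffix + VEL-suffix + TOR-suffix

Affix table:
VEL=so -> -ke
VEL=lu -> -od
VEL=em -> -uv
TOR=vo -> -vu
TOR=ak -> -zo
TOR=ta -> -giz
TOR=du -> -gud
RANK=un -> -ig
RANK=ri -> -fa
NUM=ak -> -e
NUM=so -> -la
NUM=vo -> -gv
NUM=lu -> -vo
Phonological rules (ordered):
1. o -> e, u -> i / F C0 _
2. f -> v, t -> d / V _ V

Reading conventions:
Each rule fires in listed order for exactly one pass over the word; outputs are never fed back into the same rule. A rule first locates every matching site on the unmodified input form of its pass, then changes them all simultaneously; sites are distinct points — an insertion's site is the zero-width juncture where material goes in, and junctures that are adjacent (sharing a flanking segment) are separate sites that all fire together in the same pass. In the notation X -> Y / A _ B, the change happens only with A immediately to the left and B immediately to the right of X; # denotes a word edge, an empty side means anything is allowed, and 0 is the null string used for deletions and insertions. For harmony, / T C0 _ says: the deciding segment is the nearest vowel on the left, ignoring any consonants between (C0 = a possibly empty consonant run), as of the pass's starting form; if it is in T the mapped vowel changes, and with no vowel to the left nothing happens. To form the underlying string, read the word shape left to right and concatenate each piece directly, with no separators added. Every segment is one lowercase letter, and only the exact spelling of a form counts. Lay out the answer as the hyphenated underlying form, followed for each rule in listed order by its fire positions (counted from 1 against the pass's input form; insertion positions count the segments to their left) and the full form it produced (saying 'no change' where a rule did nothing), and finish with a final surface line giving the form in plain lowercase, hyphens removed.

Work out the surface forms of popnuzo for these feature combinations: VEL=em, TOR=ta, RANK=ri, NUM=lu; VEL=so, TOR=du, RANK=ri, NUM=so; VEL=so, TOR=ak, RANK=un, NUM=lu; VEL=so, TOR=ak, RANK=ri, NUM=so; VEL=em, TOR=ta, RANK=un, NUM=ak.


cell VEL=em, TOR=ta, RANK=ri, NUM=lu:
underlying: popnuzo-fa-vo-uv-giz
1. o -> e, u -> i / F C0 _: no change
2. f -> v, t -> d / V _ V: fires at position(s) 8: popnuzovavouvgiz
surface: popnuzovavouvgiz

cell VEL=so, TOR=du, RANK=ri, NUM=so:
underlying: popnuzo-fa-la-ke-gud
1. o -> e, u -> i / F C0 _: fires at position(s) 15: popnuzofalakegid
2. f -> v, t -> d / V _ V: fires at position(s) 8: popnuzovalakegid
surface: popnuzovalakegid

cell VEL=so, TOR=ak, RANK=un, NUM=lu:
underlying: popnuzo-ig-vo-ke-zo
1. o -> e, u -> i / F C0 _: fires at position(s) 11, 15: popnuzoigvekeze
2. f -> v, t -> d / V _ V: no change
surface: popnuzoigvekeze

cell VEL=so, TOR=ak, RANK=ri, NUM=so:
underlying: popnuzo-fa-la-ke-zo
1. o -> e, u -> i / F C0 _: fires at position(s) 15: popnuzofalakeze
2. f -> v, t -> d / V _ V: fires at position(s) 8: popnuzovalakeze
surface: popnuzovalakeze

cell VEL=em, TOR=ta, RANK=un, NUM=ak:
underlying: popnuzo-ig-e-uv-giz
1. o -> e, u -> i / F C0 _: fires at position(s) 11: popnuzoigeivgiz
2. f -> v, t -> d / V _ V: no change
surface: popnuzoigeivgiz


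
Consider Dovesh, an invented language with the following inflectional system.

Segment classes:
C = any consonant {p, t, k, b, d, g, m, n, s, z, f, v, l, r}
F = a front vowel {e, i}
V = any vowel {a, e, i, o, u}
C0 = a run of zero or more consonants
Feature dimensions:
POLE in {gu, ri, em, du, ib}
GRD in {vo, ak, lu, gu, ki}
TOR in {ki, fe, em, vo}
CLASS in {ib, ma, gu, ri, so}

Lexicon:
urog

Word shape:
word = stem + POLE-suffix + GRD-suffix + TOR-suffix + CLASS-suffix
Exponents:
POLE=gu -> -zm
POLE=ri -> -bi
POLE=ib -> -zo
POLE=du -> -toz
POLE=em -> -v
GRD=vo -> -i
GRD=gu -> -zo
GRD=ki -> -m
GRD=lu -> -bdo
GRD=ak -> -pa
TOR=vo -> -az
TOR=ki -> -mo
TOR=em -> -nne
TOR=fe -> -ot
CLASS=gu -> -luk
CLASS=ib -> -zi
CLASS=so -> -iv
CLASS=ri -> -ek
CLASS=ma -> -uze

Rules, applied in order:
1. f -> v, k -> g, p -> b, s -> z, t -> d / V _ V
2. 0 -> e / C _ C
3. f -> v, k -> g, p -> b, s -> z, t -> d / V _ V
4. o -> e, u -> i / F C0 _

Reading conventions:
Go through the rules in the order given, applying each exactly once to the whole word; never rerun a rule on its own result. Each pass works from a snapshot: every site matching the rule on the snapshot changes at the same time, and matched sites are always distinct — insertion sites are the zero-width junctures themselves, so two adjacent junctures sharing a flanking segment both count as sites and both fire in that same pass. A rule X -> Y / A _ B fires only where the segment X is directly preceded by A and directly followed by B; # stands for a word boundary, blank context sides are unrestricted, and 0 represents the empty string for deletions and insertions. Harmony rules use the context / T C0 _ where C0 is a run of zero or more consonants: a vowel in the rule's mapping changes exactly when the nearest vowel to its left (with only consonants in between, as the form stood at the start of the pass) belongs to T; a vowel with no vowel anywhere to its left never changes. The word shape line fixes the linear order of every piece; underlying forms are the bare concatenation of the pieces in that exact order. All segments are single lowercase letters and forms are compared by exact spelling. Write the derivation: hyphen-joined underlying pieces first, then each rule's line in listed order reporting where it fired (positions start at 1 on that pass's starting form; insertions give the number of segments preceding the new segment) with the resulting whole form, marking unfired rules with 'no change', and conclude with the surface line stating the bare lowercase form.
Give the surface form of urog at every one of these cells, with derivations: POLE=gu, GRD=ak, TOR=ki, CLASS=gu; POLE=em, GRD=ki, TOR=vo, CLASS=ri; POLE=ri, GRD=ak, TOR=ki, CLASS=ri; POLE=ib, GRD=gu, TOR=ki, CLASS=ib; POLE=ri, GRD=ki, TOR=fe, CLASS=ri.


cell POLE=gu, GRD=ak, TOR=ki, CLASS=gu:
underlying: urog-zm-pa-mo-luk
1. f -> v, k -> g, p -> b, s -> z, t -> d / V _ V: no change
2. 0 -> e / C _ C: inserts after position(s) 4, 5, 6: urogezemepamoluk
3. f -> v, k -> g, p -> b, s -> z, t -> d / V _ V: fires at position(s) 10: urogezemebamoluk
4. o -> e, u -> i / F C0 _: no change
surface: urogezemebamoluk

cell POLE=em, GRD=ki, TOR=vo, CLASS=ri:
underlying: urog-v-m-az-ek
1. f -> v, k -> g, p -> b, s -> z, t -> d / V _ V: no change
2. 0 -> e / C _ C: inserts after position(s) 4, 5: urogevemazek
3. f -> v, k -> g, p -> b, s -> z, t -> d / V _ V: no change
4. o -> e, u -> i / F C0 _: no change
surface: urogevemazek

cell POLE=ri, GRD=ak, TOR=ki, CLASS=ri:
underlying: urog-bi-pa-mo-ek
1. f -> v, k -> g, p -> b, s -> z, t -> d / V _ V: fires at position(s) 7: urogbibamoek
2. 0 -> e / C _ C: inserts after position(s) 4: urogebibamoek
3. f -> v, k -> g, p -> b, s -> z, t -> d / V _ V: no change
4. o -> e, u -> i / F C0 _: no change
surface: urogebibamoek

cell POLE=ib, GRD=gu, TOR=ki, CLASS=ib:
underlying: urog-zo-zo-mo-zi
1. f -> v, k -> g, p -> b, s -> z, t -> d / V _ V: no change
2. 0 -> e / C _ C: inserts after position(s) 4: urogezozomozi
3. f -> v, k -> g, p -> b, s -> z, t -> d / V _ V: no change
4. o -> e, u -> i / F C0 _: fires at position(s) 7: urogezezomozi
surface: urogezezomozi

cell POLE=ri, GRD=ki, TOR=fe, CLASS=ri:
underlying: urog-bi-m-ot-ek
1. f -> v, k -> g, p -> b, s -> z, t -> d / V _ V: fires at position(s) 9: urogbimodek
2. 0 -> e / C _ C: inserts after position(s) 4: urogebimodek
3. f -> v, k -> g, p -> b, s -> z, t -> d / V _ V: no change
4. o -> e, u -> i / F C0 _: fires at position(s) 9: urogebimedek
surface: urogebimedek


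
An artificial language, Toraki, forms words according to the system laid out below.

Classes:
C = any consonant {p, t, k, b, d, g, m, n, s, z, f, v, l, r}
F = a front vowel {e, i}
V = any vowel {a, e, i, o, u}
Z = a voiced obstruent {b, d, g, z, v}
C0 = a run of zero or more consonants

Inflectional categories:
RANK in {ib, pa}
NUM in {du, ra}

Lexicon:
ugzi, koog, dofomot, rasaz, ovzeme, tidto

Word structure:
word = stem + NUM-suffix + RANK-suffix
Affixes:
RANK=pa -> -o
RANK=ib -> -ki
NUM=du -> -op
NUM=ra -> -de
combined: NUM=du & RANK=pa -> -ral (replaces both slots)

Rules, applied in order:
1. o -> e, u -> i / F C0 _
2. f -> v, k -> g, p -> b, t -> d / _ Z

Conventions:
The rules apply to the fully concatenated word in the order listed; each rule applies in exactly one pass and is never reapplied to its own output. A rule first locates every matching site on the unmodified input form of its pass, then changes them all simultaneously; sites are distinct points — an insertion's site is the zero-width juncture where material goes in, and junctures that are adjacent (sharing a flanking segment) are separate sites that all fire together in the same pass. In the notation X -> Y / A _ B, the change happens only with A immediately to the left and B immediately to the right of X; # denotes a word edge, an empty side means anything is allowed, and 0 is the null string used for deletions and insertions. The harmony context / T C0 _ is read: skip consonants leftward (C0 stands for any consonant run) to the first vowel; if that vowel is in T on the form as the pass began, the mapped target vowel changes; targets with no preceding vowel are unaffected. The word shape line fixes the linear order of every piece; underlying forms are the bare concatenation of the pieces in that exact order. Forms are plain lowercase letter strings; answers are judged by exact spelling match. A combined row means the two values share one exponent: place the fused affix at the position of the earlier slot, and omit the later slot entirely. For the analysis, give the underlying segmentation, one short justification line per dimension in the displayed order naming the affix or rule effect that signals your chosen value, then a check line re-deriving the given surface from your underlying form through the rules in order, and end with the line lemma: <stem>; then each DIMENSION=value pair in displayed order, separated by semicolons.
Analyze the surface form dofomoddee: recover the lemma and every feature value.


underlying: dofomot-de-o
RANK=pa - signalled by the affix -o
NUM=ra - signalled by the affix -de
check: dofomotdeo -> dofomotdee -> dofomoddee
lemma: dofomot; RANK=pa; NUM=ra


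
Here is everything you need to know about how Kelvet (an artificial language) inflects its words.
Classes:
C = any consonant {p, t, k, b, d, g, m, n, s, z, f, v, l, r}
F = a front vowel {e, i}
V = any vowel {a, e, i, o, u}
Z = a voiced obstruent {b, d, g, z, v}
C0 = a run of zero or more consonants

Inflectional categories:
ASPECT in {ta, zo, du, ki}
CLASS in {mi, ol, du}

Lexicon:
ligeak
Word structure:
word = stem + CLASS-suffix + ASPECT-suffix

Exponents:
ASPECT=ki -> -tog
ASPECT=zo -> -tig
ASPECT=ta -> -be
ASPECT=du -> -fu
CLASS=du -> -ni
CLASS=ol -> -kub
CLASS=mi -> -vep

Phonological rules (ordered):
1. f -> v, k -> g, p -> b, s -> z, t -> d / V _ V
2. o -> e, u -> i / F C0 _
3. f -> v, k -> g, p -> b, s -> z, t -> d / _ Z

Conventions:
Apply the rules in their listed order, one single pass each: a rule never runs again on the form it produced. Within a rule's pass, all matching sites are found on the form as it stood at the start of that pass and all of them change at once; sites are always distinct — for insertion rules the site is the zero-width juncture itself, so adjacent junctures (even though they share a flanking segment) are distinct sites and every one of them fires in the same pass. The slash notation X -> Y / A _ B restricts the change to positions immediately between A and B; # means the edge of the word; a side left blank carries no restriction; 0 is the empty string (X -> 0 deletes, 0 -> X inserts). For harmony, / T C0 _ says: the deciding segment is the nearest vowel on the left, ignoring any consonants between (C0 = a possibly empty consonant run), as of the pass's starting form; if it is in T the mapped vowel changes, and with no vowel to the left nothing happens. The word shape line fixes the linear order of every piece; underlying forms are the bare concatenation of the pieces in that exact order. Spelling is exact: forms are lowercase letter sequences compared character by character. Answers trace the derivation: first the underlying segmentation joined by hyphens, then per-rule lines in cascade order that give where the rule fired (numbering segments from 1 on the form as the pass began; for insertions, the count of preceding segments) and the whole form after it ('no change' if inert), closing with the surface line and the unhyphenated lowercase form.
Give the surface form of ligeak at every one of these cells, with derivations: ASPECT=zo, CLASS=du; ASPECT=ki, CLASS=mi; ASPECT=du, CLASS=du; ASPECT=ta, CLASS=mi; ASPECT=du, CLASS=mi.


cell ASPECT=zo, CLASS=du:
underlying: ligeak-ni-tig
1. f -> v, k -> g, p -> b, s -> z, t -> d / V _ V: fires at position(s) 9: ligeaknidig
2. o -> e, u -> i / F C0 _: no change
3. f -> v, k -> g, p -> b, s -> z, t -> d / _ Z: no change
surface: ligeaknidig

cell ASPECT=ki, CLASS=mi:
underlying: ligeak-vep-tog
1. f -> v, k -> g, p -> b, s -> z, t -> d / V _ V: no change
2. o -> e, u -> i / F C0 _: fires at position(s) 11: ligeakvepteg
3. f -> v, k -> g, p -> b, s -> z, t -> d / _ Z: fires at position(s) 6: ligeagvepteg
surface: ligeagvepteg

cell ASPECT=du, CLASS=du:
underlying: ligeak-ni-fu
1. f -> v, k -> g, p -> b, s -> z, t -> d / V _ V: fires at position(s) 9: ligeaknivu
2. o -> e, u -> i / F C0 _: fires at position(s) 10: ligeaknivi
3. f -> v, k -> g, p -> b, s -> z, t -> d / _ Z: no change
surface: ligeaknivi

cell ASPECT=ta, CLASS=mi:
underlying: ligeak-vep-be
1. f -> v, k -> g, p -> b, s -> z, t -> d / V _ V: no change
2. o -> e, u -> i / F C0 _: no change
3. f -> v, k -> g, p -> b, s -> z, t -> d / _ Z: fires at position(s) 6, 9: ligeagvebbe
surface: ligeagvebbe

cell ASPECT=du, CLASS=mi:
underlying: ligeak-vep-fu
1. f -> v, k -> g, p -> b, s -> z, t -> d / V _ V: no change
2. o -> e, u -> i / F C0 _: fires at position(s) 11: ligeakvepfi
3. f -> v, k -> g, p -> b, s -> z, t -> d / _ Z: fires at position(s) 6: ligeagvepfi
surface: ligeagvepfi


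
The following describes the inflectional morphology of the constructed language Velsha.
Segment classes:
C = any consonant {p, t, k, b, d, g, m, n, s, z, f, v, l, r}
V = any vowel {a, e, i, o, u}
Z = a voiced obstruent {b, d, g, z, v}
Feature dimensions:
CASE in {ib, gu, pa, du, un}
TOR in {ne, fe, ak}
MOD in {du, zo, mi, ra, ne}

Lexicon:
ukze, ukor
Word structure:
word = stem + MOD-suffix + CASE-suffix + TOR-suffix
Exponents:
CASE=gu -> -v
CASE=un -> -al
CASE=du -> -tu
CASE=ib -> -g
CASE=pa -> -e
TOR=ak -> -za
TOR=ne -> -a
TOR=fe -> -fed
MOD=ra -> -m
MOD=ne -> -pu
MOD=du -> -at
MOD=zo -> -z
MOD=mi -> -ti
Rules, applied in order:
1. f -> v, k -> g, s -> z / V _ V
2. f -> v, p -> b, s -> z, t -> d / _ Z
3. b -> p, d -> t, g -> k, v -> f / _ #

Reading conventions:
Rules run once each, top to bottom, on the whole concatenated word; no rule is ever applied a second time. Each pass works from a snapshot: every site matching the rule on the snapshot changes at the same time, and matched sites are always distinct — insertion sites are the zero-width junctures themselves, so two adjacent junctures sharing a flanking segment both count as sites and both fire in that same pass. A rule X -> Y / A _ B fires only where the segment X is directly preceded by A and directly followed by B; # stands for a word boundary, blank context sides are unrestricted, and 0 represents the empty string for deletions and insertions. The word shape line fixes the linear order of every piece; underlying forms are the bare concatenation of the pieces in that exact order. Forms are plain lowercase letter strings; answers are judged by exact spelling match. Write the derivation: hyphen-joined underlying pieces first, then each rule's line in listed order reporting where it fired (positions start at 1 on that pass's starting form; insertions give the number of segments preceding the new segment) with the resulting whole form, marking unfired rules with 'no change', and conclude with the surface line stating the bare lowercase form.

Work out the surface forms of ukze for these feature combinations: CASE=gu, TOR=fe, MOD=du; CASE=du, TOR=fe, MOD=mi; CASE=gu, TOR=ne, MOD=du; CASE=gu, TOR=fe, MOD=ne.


cell CASE=gu, TOR=fe, MOD=du:
underlying: ukze-at-v-fed
1. f -> v, k -> g, s -> z / V _ V: no change
2. f -> v, p -> b, s -> z, t -> d / _ Z: fires at position(s) 6: ukzeadvfed
3. b -> p, d -> t, g -> k, v -> f / _ #: fires at position(s) 10: ukzeadvfet
surface: ukzeadvfet

cell CASE=du, TOR=fe, MOD=mi:
underlying: ukze-ti-tu-fed
1. f -> v, k -> g, s -> z / V _ V: fires at position(s) 9: ukzetituved
2. f -> v, p -> b, s -> z, t -> d / _ Z: no change
3. b -> p, d -> t, g -> k, v -> f / _ #: fires at position(s) 11: ukzetituvet
surface: ukzetituvet

cell CASE=gu, TOR=ne, MOD=du:
underlying: ukze-at-v-a
1. f -> v, k -> g, s -> z / V _ V: no change
2. f -> v, p -> b, s -> z, t -> d / _ Z: fires at position(s) 6: ukzeadva
3. b -> p, d -> t, g -> k, v -> f / _ #: no change
surface: ukzeadva

cell CASE=gu, TOR=fe, MOD=ne:
underlying: ukze-pu-v-fed
1. f -> v, k -> g, s -> z / V _ V: no change
2. f -> v, p -> b, s -> z, t -> d / _ Z: no change
3. b -> p, d -> t, g -> k, v -> f / _ #: fires at position(s) 10: ukzepuvfet
surface: ukzepuvfet


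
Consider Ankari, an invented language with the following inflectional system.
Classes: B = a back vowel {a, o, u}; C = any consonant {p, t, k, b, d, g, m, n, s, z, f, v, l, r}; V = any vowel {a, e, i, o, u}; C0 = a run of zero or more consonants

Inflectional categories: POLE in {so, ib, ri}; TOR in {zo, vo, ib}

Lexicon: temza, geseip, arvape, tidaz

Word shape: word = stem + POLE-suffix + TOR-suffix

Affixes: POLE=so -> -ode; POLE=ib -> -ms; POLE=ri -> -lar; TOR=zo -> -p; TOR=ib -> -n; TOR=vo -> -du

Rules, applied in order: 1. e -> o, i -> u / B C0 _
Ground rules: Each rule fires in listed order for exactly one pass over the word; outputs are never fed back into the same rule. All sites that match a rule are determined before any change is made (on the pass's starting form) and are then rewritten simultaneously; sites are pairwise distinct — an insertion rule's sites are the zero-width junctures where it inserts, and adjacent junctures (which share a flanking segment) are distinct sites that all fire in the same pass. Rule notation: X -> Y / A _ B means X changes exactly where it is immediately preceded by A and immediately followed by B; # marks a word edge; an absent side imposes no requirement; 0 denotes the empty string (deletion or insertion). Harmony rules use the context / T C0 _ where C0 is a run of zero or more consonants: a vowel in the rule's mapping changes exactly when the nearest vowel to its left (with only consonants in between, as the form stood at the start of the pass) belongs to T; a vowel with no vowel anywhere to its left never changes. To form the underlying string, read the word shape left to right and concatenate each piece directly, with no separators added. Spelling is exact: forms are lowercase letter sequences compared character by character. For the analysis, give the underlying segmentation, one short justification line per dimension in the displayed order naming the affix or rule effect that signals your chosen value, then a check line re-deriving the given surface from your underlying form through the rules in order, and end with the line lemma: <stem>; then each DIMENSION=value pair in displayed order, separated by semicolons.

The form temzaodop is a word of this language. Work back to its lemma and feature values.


underlying: temza-ode-p
POLE=so - signalled by the affix -ode
TOR=zo - signalled by the affix -p
check: temzaodep -> temzaodop
lemma: temza; POLE=so; TOR=zo


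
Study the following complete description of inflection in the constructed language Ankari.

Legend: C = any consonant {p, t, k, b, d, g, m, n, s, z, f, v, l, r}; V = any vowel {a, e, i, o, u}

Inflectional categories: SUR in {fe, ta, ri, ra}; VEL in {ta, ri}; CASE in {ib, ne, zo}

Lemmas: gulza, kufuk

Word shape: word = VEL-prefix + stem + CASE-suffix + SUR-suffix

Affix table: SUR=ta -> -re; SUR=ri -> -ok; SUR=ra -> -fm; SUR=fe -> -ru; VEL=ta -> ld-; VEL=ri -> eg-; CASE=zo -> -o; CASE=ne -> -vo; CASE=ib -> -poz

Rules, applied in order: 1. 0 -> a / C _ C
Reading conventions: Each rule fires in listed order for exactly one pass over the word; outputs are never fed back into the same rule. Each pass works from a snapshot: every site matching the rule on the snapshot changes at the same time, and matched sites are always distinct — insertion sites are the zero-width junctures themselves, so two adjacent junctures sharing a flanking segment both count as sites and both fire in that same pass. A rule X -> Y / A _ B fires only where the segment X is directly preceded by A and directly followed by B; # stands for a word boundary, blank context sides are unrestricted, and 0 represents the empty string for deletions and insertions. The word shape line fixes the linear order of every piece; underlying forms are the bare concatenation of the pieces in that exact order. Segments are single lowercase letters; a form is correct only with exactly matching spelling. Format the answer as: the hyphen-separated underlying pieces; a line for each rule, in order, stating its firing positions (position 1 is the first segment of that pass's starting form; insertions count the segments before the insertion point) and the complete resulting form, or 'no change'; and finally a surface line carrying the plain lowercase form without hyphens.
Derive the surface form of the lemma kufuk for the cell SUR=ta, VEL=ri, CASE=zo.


underlying: eg-kufuk-o-re
1. 0 -> a / C _ C: inserts after position(s) 2: egakufukore
surface: egakufukore
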